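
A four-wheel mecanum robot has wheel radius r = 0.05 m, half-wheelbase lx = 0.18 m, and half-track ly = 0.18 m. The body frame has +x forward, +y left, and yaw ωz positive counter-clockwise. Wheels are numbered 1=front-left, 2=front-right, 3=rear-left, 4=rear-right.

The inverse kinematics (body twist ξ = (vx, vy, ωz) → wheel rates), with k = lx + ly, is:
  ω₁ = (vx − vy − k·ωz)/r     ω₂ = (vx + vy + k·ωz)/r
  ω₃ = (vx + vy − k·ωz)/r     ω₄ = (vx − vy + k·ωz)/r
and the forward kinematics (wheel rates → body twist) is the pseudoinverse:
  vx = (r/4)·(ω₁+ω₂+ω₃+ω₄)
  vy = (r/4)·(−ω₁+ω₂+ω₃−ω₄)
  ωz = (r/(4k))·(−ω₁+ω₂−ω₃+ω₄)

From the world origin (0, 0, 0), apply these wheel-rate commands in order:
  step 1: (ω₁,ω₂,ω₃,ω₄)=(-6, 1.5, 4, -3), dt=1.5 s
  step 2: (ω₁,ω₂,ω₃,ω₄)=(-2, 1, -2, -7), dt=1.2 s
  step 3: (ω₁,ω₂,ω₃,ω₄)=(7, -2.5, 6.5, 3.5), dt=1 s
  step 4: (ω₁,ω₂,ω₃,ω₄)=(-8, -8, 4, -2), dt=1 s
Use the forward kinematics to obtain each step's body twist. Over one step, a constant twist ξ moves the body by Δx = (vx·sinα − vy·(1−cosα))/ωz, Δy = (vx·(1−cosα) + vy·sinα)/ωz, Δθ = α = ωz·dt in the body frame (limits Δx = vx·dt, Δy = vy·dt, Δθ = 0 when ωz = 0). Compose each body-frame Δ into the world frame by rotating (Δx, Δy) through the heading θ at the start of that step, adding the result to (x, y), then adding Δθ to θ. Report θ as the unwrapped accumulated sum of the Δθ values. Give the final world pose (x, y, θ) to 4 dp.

(-0.1686, 0.4269, -0.6997)

step 1: ξ=(vx,vy,ωz)=(-0.0438, 0.1813, 0.0174), dt=1.5 → body Δ=(-0.0692, 0.2710, 0.0260) → world pose (-0.0692, 0.2710, 0.0260)
step 2: ξ=(vx,vy,ωz)=(-0.1250, 0.1000, -0.0694), dt=1.2 → body Δ=(-0.1448, 0.1261, -0.0833) → world pose (-0.2172, 0.3933, -0.0573)
step 3: ξ=(vx,vy,ωz)=(0.1813, -0.0813, -0.4340), dt=1.0 → body Δ=(0.1583, -0.1174, -0.4340) → world pose (-0.0660, 0.2670, -0.4913)
step 4: ξ=(vx,vy,ωz)=(-0.1750, 0.0750, -0.2083), dt=1.0 → body Δ=(-0.1660, 0.0926, -0.2083) → world pose (-0.1686, 0.4269, -0.6997)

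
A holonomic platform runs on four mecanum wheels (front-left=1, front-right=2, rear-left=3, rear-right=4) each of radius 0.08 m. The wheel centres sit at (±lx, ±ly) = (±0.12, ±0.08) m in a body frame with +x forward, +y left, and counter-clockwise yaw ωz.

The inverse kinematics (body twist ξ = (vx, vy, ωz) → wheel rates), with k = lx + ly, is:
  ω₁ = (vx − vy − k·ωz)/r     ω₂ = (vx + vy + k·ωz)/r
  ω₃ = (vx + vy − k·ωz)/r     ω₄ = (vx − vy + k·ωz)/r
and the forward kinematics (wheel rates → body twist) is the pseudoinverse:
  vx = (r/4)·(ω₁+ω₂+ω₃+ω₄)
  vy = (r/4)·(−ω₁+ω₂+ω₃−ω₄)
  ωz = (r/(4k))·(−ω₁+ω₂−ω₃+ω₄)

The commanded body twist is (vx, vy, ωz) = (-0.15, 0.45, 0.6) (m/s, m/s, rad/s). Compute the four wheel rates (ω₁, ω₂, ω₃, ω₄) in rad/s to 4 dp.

(-9.0000, 5.2500, 2.2500, -6.0000)

k = lx + ly = 0.12 + 0.08 = 0.2000;  k·ωz = 0.2000·0.6 = 0.1200
ω₁ (FL) = (vx − vy − k·ωz)/r = -0.7200/0.08 = -9.0000
ω₂ (FR) = (vx + vy + k·ωz)/r = 0.4200/0.08 = 5.2500
ω₃ (RL) = (vx + vy − k·ωz)/r = 0.1800/0.08 = 2.2500
ω₄ (RR) = (vx − vy + k·ωz)/r = -0.4800/0.08 = -6.0000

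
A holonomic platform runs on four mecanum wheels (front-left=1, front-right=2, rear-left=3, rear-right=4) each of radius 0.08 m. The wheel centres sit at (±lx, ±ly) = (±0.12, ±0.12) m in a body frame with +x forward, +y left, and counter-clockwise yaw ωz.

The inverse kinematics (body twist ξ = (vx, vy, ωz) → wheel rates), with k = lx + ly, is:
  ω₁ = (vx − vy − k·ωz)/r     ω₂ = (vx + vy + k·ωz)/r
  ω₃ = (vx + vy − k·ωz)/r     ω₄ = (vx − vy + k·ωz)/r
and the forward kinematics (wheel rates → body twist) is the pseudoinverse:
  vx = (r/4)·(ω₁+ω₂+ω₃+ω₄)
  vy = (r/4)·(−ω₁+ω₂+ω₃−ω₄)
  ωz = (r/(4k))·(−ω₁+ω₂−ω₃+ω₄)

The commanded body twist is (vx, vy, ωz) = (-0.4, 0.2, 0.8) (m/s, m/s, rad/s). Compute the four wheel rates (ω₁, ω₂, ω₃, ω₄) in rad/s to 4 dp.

k = lx + ly = 0.12 + 0.12 = 0.2400;  k·ωz = 0.2400·0.8 = 0.1920
ω₁ (FL) = (vx − vy − k·ωz)/r = -0.7920/0.08 = -9.9000
ω₂ (FR) = (vx + vy + k·ωz)/r = -0.0080/0.08 = -0.1000
ω₃ (RL) = (vx + vy − k·ωz)/r = -0.3920/0.08 = -4.9000
ω₄ (RR) = (vx − vy + k·ωz)/r = -0.4080/0.08 = -5.1000

(-9.9000, -0.1000, -4.9000, -5.1000)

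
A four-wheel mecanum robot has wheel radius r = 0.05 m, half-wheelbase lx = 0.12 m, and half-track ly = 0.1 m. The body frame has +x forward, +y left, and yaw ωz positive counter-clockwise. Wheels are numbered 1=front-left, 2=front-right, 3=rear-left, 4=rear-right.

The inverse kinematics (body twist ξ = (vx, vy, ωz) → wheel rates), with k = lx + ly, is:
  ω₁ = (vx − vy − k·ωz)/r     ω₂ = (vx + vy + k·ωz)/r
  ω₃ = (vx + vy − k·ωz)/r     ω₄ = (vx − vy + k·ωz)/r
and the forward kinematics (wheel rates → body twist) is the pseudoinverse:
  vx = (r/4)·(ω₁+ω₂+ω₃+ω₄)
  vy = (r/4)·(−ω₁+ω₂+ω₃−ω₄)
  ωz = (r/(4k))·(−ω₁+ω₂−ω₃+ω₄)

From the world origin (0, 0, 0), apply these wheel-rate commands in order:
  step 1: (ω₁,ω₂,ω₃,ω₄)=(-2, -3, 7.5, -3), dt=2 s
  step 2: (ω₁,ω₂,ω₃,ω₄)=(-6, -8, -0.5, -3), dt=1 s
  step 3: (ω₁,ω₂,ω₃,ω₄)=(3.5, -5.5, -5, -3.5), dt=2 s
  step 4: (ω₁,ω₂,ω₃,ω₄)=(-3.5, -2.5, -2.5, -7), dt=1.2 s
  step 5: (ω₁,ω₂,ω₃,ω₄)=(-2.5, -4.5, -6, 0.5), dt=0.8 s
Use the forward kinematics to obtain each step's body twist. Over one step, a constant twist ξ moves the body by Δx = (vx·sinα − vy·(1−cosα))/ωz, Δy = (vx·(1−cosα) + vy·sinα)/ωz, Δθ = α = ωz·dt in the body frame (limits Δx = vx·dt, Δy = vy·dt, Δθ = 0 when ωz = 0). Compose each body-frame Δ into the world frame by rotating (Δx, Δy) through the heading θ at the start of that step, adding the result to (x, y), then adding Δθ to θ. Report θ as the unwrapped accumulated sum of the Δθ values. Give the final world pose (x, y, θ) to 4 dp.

(0.2661, 0.9403, -2.4489)

step 1: ξ=(vx,vy,ωz)=(-0.0063, 0.1187, -0.6534), dt=2.0 → body Δ=(0.1251, 0.1825, -1.3068) → world pose (0.1251, 0.1825, -1.3068)
step 2: ξ=(vx,vy,ωz)=(-0.2188, 0.0063, -0.2557), dt=1.0 → body Δ=(-0.2156, 0.0340, -0.2557) → world pose (0.1017, 0.3995, -1.5625)
step 3: ξ=(vx,vy,ωz)=(-0.1313, -0.1313, -0.4261), dt=2.0 → body Δ=(-0.3371, -0.1266, -0.8523) → world pose (-0.0277, 0.7355, -2.4148)
step 4: ξ=(vx,vy,ωz)=(-0.1938, 0.0688, -0.1989), dt=1.2 → body Δ=(-0.2205, 0.1093, -0.2386) → world pose (0.2097, 0.8004, -2.6534)
step 5: ξ=(vx,vy,ωz)=(-0.1562, -0.1063, 0.2557), dt=0.8 → body Δ=(-0.1155, -0.0971, 0.2045) → world pose (0.2661, 0.9403, -2.4489)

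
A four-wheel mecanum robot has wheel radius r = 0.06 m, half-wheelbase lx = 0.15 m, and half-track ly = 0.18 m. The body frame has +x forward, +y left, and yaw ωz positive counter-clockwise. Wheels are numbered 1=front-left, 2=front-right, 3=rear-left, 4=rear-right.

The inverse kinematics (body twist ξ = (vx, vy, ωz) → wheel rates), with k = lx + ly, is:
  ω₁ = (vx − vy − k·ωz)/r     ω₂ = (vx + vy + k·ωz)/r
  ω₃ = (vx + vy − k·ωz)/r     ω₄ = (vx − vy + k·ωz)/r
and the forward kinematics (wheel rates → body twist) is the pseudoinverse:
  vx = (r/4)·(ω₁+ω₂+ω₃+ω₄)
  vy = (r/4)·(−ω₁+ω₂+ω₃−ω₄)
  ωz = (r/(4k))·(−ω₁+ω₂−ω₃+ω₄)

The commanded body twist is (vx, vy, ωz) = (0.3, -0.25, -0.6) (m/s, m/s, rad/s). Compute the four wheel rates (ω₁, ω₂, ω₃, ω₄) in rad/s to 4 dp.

k = lx + ly = 0.15 + 0.18 = 0.3300;  k·ωz = 0.3300·-0.6 = -0.1980
ω₁ (FL) = (vx − vy − k·ωz)/r = 0.7480/0.06 = 12.4667
ω₂ (FR) = (vx + vy + k·ωz)/r = -0.1480/0.06 = -2.4667
ω₃ (RL) = (vx + vy − k·ωz)/r = 0.2480/0.06 = 4.1333
ω₄ (RR) = (vx − vy + k·ωz)/r = 0.3520/0.06 = 5.8667

(12.4667, -2.4667, 4.1333, 5.8667)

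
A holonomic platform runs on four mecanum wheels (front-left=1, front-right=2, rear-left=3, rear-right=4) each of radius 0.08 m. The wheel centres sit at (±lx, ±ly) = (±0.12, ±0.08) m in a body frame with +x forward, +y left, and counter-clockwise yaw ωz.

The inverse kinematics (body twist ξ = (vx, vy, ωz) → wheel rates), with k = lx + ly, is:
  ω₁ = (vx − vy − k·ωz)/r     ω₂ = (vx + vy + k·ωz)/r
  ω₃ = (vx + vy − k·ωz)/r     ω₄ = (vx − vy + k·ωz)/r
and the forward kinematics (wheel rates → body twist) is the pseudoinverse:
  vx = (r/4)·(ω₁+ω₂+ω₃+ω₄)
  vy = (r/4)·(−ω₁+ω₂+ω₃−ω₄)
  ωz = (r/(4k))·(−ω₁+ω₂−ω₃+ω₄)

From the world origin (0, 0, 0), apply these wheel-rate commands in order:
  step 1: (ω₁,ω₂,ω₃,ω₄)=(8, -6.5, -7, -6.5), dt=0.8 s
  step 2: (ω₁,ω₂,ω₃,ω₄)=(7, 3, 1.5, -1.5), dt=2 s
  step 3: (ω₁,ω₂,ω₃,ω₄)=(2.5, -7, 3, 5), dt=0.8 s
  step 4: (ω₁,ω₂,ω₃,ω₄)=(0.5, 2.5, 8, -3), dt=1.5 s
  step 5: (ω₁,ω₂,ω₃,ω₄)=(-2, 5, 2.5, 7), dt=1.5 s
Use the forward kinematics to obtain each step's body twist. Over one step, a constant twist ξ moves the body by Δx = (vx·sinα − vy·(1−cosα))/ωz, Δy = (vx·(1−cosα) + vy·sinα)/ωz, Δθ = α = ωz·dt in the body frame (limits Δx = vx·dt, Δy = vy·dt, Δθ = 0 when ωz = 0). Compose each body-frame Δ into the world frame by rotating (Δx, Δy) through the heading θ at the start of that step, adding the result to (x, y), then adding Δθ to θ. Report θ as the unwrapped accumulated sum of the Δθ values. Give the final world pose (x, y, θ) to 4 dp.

(-1.2319, -0.3516, -2.7450)

step 1: ξ=(vx,vy,ωz)=(-0.2400, -0.3000, -1.4000), dt=0.8 → body Δ=(-0.2752, -0.0961, -1.1200) → world pose (-0.2752, -0.0961, -1.1200)
step 2: ξ=(vx,vy,ωz)=(0.2000, -0.0200, -0.7000), dt=2.0 → body Δ=(0.2578, -0.2653, -1.4000) → world pose (-0.4017, -0.4438, -2.5200)
step 3: ξ=(vx,vy,ωz)=(0.0700, -0.2300, -0.7500), dt=0.8 → body Δ=(-0.0009, -0.1895, -0.6000) → world pose (-0.5113, -0.2893, -3.1200)
step 4: ξ=(vx,vy,ωz)=(0.1600, 0.2600, -0.9000), dt=1.5 → body Δ=(0.3991, 0.1430, -1.3500) → world pose (-0.9072, -0.4409, -4.4700)
step 5: ξ=(vx,vy,ωz)=(0.2500, 0.0500, 1.1500), dt=1.5 → body Δ=(0.1647, 0.2937, 1.7250) → world pose (-1.2319, -0.3516, -2.7450)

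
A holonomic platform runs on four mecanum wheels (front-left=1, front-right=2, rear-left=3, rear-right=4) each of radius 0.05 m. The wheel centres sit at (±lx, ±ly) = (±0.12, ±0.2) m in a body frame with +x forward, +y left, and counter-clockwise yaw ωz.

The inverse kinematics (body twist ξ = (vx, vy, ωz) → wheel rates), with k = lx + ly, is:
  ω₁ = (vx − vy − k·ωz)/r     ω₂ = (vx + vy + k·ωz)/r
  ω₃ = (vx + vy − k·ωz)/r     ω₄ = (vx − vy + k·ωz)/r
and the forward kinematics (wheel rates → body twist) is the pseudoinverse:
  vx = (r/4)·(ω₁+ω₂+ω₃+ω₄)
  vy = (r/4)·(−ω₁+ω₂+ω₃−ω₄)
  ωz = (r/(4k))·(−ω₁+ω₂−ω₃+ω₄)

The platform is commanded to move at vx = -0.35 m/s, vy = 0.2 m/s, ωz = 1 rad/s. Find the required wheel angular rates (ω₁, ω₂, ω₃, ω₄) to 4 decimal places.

k = lx + ly = 0.12 + 0.2 = 0.3200;  k·ωz = 0.3200·1 = 0.3200
ω₁ (FL) = (vx − vy − k·ωz)/r = -0.8700/0.05 = -17.4000
ω₂ (FR) = (vx + vy + k·ωz)/r = 0.1700/0.05 = 3.4000
ω₃ (RL) = (vx + vy − k·ωz)/r = -0.4700/0.05 = -9.4000
ω₄ (RR) = (vx − vy + k·ωz)/r = -0.2300/0.05 = -4.6000

(-17.4000, 3.4000, -9.4000, -4.6000)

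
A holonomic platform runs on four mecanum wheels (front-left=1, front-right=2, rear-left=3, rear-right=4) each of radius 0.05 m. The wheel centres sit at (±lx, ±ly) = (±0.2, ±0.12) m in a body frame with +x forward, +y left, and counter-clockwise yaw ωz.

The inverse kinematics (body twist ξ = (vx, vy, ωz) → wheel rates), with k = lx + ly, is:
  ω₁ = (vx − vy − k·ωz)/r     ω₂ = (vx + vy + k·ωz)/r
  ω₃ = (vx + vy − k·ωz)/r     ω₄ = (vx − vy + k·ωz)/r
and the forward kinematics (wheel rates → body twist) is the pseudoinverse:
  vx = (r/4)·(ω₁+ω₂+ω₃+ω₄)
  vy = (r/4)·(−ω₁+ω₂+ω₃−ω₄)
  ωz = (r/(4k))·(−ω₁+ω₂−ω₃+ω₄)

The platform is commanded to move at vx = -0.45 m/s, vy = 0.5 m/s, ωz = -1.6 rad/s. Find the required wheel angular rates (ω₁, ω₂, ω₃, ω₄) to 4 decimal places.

k = lx + ly = 0.2 + 0.12 = 0.3200;  k·ωz = 0.3200·-1.6 = -0.5120
ω₁ (FL) = (vx − vy − k·ωz)/r = -0.4380/0.05 = -8.7600
ω₂ (FR) = (vx + vy + k·ωz)/r = -0.4620/0.05 = -9.2400
ω₃ (RL) = (vx + vy − k·ωz)/r = 0.5620/0.05 = 11.2400
ω₄ (RR) = (vx − vy + k·ωz)/r = -1.4620/0.05 = -29.2400

(-8.7600, -9.2400, 11.2400, -29.2400)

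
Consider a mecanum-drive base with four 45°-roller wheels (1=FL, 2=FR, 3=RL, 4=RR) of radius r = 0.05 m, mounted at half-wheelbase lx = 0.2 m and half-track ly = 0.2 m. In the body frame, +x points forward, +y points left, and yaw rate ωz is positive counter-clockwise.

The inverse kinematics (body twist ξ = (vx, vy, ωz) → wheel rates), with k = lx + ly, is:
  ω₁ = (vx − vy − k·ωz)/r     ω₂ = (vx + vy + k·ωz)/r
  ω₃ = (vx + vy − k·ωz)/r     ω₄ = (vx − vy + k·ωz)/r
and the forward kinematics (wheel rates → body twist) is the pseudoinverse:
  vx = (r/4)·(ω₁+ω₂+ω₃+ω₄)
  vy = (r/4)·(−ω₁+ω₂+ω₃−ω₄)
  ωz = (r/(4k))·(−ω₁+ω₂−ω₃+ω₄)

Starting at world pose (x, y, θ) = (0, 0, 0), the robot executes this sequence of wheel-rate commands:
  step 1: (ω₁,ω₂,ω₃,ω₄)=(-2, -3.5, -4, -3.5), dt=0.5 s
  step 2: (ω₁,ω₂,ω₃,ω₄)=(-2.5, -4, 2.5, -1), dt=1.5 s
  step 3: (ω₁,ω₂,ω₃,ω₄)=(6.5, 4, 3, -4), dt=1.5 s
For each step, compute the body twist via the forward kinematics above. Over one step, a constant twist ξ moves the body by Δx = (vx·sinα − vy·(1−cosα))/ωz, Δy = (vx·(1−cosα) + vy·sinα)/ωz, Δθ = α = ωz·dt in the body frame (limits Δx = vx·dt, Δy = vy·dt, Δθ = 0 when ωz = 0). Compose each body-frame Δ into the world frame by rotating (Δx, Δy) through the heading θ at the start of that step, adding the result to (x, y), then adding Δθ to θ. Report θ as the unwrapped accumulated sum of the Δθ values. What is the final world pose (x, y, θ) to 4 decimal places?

(0.0263, 0.0317, -0.6953)

step 1: ξ=(vx,vy,ωz)=(-0.1625, -0.0250, -0.0312), dt=0.5 → body Δ=(-0.0813, -0.0119, -0.0156) → world pose (-0.0813, -0.0119, -0.0156)
step 2: ξ=(vx,vy,ωz)=(-0.0625, 0.0250, -0.1562), dt=1.5 → body Δ=(-0.0885, 0.0481, -0.2344) → world pose (-0.1691, 0.0376, -0.2500)
step 3: ξ=(vx,vy,ωz)=(0.1188, 0.0563, -0.2969), dt=1.5 → body Δ=(0.1908, 0.0426, -0.4453) → world pose (0.0263, 0.0317, -0.6953)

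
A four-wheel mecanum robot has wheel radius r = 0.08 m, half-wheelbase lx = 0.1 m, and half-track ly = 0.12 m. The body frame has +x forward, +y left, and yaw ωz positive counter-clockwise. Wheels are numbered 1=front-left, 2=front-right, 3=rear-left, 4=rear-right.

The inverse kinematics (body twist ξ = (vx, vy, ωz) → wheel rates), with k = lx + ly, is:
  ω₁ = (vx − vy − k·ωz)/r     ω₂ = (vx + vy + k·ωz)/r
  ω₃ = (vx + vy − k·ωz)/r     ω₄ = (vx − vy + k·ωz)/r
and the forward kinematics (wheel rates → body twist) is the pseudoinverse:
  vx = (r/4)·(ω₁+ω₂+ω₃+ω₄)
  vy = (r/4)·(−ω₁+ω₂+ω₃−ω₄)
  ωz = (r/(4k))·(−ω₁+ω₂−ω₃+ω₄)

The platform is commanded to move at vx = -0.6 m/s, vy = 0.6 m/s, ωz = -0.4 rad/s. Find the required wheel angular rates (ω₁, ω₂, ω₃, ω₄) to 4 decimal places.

k = lx + ly = 0.1 + 0.12 = 0.2200;  k·ωz = 0.2200·-0.4 = -0.0880
ω₁ (FL) = (vx − vy − k·ωz)/r = -1.1120/0.08 = -13.9000
ω₂ (FR) = (vx + vy + k·ωz)/r = -0.0880/0.08 = -1.1000
ω₃ (RL) = (vx + vy − k·ωz)/r = 0.0880/0.08 = 1.1000
ω₄ (RR) = (vx − vy + k·ωz)/r = -1.2880/0.08 = -16.1000

(-13.9000, -1.1000, 1.1000, -16.1000)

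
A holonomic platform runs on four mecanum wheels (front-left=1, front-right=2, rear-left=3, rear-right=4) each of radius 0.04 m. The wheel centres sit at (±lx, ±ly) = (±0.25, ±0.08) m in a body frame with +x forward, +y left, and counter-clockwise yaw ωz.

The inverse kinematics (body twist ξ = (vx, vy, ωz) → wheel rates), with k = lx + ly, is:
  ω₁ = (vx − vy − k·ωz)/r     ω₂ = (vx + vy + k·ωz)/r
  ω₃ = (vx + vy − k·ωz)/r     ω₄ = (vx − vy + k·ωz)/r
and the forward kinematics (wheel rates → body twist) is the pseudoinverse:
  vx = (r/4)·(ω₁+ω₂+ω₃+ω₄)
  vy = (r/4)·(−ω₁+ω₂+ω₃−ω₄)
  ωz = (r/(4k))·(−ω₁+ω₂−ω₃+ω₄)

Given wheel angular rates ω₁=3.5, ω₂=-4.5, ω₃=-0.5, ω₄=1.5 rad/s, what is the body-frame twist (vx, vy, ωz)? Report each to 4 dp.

k = lx + ly = 0.25 + 0.08 = 0.3300
ω₁+ω₂+ω₃+ω₄ = 0.0000  →  vx = (0.04/4)·0.0000 = 0.0000
−ω₁+ω₂+ω₃−ω₄ = -10.0000  →  vy = (0.04/4)·-10.0000 = -0.1000
−ω₁+ω₂−ω₃+ω₄ = -6.0000  →  ωz = (0.04/1.3200)·-6.0000 = -0.1818

(0.0000, -0.1000, -0.1818)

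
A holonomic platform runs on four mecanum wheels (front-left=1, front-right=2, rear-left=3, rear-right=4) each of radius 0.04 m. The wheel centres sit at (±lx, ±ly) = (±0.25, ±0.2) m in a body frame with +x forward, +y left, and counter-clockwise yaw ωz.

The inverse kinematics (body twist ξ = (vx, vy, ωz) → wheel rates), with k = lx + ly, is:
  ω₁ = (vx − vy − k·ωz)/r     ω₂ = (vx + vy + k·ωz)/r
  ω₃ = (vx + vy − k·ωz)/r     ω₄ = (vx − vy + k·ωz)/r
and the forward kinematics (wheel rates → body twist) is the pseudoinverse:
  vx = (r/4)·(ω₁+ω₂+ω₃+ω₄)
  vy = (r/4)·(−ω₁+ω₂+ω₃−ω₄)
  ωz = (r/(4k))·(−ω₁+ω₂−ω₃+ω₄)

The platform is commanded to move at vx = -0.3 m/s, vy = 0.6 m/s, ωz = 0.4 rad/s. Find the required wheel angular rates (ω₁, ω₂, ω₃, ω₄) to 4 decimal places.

k = lx + ly = 0.25 + 0.2 = 0.4500;  k·ωz = 0.4500·0.4 = 0.1800
ω₁ (FL) = (vx − vy − k·ωz)/r = -1.0800/0.04 = -27.0000
ω₂ (FR) = (vx + vy + k·ωz)/r = 0.4800/0.04 = 12.0000
ω₃ (RL) = (vx + vy − k·ωz)/r = 0.1200/0.04 = 3.0000
ω₄ (RR) = (vx − vy + k·ωz)/r = -0.7200/0.04 = -18.0000

(-27.0000, 12.0000, 3.0000, -18.0000)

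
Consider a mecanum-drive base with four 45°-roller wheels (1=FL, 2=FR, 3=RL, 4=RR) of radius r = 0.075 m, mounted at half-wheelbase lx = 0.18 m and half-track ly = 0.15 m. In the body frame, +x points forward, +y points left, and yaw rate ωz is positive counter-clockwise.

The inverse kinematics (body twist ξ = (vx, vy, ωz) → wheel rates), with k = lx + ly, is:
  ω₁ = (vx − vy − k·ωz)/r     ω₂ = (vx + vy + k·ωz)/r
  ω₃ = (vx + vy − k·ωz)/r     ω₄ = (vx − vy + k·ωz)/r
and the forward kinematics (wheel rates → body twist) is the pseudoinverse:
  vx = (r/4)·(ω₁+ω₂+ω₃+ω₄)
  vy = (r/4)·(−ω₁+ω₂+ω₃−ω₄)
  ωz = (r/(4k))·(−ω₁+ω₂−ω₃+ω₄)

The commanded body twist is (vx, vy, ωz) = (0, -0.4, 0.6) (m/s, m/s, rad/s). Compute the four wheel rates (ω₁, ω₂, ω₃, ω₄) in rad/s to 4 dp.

k = lx + ly = 0.18 + 0.15 = 0.3300;  k·ωz = 0.3300·0.6 = 0.1980
ω₁ (FL) = (vx − vy − k·ωz)/r = 0.2020/0.075 = 2.6933
ω₂ (FR) = (vx + vy + k·ωz)/r = -0.2020/0.075 = -2.6933
ω₃ (RL) = (vx + vy − k·ωz)/r = -0.5980/0.075 = -7.9733
ω₄ (RR) = (vx − vy + k·ωz)/r = 0.5980/0.075 = 7.9733

(2.6933, -2.6933, -7.9733, 7.9733)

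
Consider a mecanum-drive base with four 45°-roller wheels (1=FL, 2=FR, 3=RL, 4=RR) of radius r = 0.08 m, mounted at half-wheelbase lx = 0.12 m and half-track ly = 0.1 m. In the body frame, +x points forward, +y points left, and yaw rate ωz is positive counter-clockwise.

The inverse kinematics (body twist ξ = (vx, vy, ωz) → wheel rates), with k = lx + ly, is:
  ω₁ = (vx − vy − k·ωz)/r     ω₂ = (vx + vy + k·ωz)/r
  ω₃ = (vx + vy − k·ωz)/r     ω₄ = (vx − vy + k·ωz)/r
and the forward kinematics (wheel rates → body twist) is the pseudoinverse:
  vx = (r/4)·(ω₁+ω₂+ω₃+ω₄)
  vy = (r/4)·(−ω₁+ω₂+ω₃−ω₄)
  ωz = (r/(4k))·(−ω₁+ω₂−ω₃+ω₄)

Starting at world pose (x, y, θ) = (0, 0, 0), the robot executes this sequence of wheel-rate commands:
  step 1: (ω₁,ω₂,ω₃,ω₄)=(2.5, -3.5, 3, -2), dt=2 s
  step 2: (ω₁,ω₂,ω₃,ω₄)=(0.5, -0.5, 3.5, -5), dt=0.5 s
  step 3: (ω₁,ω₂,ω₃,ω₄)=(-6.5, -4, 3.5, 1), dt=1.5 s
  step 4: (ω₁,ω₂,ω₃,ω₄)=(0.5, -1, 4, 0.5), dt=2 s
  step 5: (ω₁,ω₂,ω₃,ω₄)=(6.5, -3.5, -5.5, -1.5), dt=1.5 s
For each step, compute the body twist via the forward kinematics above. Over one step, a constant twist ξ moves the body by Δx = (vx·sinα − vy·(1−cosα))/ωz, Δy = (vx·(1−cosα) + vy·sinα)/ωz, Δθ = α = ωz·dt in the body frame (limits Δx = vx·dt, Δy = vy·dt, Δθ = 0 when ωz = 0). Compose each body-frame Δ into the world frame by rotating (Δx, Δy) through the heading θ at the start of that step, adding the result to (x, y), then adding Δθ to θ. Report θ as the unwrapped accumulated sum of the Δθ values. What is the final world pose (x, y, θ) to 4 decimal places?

(0.4735, 0.1071, -4.1591)

step 1: ξ=(vx,vy,ωz)=(0.0000, -0.0200, -1.0000), dt=2.0 → body Δ=(-0.0283, -0.0182, -2.0000) → world pose (-0.0283, -0.0182, -2.0000)
step 2: ξ=(vx,vy,ωz)=(-0.0300, 0.1500, -0.8636), dt=0.5 → body Δ=(0.0014, 0.0759, -0.4318) → world pose (0.0401, -0.0510, -2.4318)
step 3: ξ=(vx,vy,ωz)=(-0.1200, 0.1000, 0.0000), dt=1.5 → body Δ=(-0.1800, 0.1500, 0.0000) → world pose (0.2744, -0.0475, -2.4318)
step 4: ξ=(vx,vy,ωz)=(0.0800, 0.0400, -0.4545), dt=2.0 → body Δ=(0.1728, 0.0016, -0.9091) → world pose (0.1443, -0.1613, -3.3409)
step 5: ξ=(vx,vy,ωz)=(-0.0800, -0.2800, -0.5455), dt=1.5 → body Δ=(-0.2695, -0.3283, -0.8182) → world pose (0.4735, 0.1071, -4.1591)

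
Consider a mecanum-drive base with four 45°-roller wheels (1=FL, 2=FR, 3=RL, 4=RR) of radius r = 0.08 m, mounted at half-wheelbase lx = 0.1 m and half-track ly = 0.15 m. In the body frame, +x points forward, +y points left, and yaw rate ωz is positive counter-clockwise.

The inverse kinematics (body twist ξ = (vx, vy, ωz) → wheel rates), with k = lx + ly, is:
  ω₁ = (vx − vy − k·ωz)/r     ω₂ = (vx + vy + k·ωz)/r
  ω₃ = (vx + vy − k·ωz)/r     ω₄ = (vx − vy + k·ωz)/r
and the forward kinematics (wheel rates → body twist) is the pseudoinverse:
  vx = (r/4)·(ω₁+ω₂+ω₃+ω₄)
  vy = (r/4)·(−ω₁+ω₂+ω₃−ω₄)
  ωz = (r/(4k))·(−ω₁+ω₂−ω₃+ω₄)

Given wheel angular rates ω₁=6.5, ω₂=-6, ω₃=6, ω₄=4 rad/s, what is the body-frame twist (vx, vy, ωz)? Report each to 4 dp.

(0.2100, -0.2100, -1.1600)

k = lx + ly = 0.1 + 0.15 = 0.2500
ω₁+ω₂+ω₃+ω₄ = 10.5000  →  vx = (0.08/4)·10.5000 = 0.2100
−ω₁+ω₂+ω₃−ω₄ = -10.5000  →  vy = (0.08/4)·-10.5000 = -0.2100
−ω₁+ω₂−ω₃+ω₄ = -14.5000  →  ωz = (0.08/1.0000)·-14.5000 = -1.1600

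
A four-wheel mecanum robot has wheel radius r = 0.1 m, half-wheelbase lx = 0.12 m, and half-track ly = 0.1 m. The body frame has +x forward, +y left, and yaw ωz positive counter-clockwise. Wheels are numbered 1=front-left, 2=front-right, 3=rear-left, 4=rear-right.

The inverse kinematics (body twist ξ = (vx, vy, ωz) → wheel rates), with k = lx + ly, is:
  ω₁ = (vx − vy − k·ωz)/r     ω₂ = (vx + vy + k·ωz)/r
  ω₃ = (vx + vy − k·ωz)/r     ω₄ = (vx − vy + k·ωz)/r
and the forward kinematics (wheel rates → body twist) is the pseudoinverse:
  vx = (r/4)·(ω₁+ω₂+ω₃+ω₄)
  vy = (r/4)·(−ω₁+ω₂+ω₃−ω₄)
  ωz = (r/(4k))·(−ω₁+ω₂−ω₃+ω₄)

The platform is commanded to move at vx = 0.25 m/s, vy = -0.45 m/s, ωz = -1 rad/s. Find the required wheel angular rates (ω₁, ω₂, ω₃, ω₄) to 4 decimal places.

k = lx + ly = 0.12 + 0.1 = 0.2200;  k·ωz = 0.2200·-1 = -0.2200
ω₁ (FL) = (vx − vy − k·ωz)/r = 0.9200/0.1 = 9.2000
ω₂ (FR) = (vx + vy + k·ωz)/r = -0.4200/0.1 = -4.2000
ω₃ (RL) = (vx + vy − k·ωz)/r = 0.0200/0.1 = 0.2000
ω₄ (RR) = (vx − vy + k·ωz)/r = 0.4800/0.1 = 4.8000

(9.2000, -4.2000, 0.2000, 4.8000)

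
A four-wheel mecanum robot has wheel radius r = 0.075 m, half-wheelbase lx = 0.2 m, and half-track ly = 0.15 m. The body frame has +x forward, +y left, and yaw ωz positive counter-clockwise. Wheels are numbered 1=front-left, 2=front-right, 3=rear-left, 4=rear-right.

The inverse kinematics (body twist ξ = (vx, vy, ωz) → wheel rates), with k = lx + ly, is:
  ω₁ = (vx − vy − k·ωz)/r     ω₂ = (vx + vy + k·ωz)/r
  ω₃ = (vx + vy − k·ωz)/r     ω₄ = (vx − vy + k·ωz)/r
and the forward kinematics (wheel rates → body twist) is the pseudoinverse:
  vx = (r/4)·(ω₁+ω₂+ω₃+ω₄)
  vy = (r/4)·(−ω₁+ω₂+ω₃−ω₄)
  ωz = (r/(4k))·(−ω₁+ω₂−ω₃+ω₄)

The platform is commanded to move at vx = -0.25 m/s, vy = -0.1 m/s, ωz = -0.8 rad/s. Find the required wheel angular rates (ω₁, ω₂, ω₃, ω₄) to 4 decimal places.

(1.7333, -8.4000, -0.9333, -5.7333)

k = lx + ly = 0.2 + 0.15 = 0.3500;  k·ωz = 0.3500·-0.8 = -0.2800
ω₁ (FL) = (vx − vy − k·ωz)/r = 0.1300/0.075 = 1.7333
ω₂ (FR) = (vx + vy + k·ωz)/r = -0.6300/0.075 = -8.4000
ω₃ (RL) = (vx + vy − k·ωz)/r = -0.0700/0.075 = -0.9333
ω₄ (RR) = (vx − vy + k·ωz)/r = -0.4300/0.075 = -5.7333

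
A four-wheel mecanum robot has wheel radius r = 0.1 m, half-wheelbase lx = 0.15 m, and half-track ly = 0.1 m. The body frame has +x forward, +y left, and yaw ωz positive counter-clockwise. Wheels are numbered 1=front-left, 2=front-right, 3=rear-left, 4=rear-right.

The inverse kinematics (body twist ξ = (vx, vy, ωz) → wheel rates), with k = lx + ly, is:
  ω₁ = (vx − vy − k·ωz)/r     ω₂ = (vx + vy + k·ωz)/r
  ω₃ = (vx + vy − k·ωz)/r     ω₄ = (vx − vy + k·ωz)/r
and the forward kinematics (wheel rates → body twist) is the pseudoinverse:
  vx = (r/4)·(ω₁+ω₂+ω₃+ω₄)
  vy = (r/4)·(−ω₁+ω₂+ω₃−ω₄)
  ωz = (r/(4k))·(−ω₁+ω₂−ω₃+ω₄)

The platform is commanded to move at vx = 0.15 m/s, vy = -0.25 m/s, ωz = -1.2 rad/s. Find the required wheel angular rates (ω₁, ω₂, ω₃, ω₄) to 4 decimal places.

k = lx + ly = 0.15 + 0.1 = 0.2500;  k·ωz = 0.2500·-1.2 = -0.3000
ω₁ (FL) = (vx − vy − k·ωz)/r = 0.7000/0.1 = 7.0000
ω₂ (FR) = (vx + vy + k·ωz)/r = -0.4000/0.1 = -4.0000
ω₃ (RL) = (vx + vy − k·ωz)/r = 0.2000/0.1 = 2.0000
ω₄ (RR) = (vx − vy + k·ωz)/r = 0.1000/0.1 = 1.0000

(7.0000, -4.0000, 2.0000, 1.0000)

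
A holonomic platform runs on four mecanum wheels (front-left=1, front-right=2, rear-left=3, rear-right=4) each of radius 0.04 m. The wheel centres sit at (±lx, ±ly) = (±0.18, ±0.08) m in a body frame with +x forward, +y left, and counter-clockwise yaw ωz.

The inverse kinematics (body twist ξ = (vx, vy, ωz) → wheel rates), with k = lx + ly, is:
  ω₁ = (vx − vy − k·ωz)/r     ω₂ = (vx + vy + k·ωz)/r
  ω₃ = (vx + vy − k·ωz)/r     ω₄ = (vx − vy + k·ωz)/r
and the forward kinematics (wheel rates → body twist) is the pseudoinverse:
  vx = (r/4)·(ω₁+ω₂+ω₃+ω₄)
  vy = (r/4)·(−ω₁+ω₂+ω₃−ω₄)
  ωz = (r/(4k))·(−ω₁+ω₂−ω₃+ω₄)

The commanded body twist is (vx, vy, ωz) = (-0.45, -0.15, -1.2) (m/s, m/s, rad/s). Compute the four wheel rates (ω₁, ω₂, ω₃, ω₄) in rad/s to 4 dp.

k = lx + ly = 0.18 + 0.08 = 0.2600;  k·ωz = 0.2600·-1.2 = -0.3120
ω₁ (FL) = (vx − vy − k·ωz)/r = 0.0120/0.04 = 0.3000
ω₂ (FR) = (vx + vy + k·ωz)/r = -0.9120/0.04 = -22.8000
ω₃ (RL) = (vx + vy − k·ωz)/r = -0.2880/0.04 = -7.2000
ω₄ (RR) = (vx − vy + k·ωz)/r = -0.6120/0.04 = -15.3000

(0.3000, -22.8000, -7.2000, -15.3000)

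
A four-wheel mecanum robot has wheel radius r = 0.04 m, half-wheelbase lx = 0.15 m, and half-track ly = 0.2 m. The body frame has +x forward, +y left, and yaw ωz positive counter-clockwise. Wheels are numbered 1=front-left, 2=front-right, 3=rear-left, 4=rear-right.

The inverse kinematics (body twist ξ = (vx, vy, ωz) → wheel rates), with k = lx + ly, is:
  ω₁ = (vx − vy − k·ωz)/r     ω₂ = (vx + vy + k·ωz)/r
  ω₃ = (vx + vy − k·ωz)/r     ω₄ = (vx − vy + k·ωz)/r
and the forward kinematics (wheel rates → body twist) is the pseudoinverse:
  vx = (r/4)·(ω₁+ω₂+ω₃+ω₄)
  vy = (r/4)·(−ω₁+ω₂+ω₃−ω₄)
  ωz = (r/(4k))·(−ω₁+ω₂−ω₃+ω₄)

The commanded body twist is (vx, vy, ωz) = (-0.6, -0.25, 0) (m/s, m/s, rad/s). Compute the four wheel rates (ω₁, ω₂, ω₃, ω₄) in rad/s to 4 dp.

k = lx + ly = 0.15 + 0.2 = 0.3500;  k·ωz = 0.3500·0 = 0.0000
ω₁ (FL) = (vx − vy − k·ωz)/r = -0.3500/0.04 = -8.7500
ω₂ (FR) = (vx + vy + k·ωz)/r = -0.8500/0.04 = -21.2500
ω₃ (RL) = (vx + vy − k·ωz)/r = -0.8500/0.04 = -21.2500
ω₄ (RR) = (vx − vy + k·ωz)/r = -0.3500/0.04 = -8.7500

(-8.7500, -21.2500, -21.2500, -8.7500)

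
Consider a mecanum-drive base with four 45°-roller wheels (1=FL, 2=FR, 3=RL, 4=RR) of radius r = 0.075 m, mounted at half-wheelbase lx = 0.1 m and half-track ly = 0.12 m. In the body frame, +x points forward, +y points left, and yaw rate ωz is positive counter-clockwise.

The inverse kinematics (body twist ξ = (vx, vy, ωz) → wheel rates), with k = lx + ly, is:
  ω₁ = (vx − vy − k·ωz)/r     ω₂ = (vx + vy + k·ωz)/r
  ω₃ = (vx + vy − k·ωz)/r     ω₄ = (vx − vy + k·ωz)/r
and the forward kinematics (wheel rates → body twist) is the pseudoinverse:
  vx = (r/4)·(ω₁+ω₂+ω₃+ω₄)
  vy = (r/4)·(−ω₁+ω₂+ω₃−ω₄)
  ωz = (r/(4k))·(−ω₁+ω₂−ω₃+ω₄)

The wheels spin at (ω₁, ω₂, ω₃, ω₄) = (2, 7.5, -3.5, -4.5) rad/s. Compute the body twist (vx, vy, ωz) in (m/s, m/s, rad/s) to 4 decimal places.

k = lx + ly = 0.1 + 0.12 = 0.2200
ω₁+ω₂+ω₃+ω₄ = 1.5000  →  vx = (0.075/4)·1.5000 = 0.0281
−ω₁+ω₂+ω₃−ω₄ = 6.5000  →  vy = (0.075/4)·6.5000 = 0.1219
−ω₁+ω₂−ω₃+ω₄ = 4.5000  →  ωz = (0.075/0.8800)·4.5000 = 0.3835

(0.0281, 0.1219, 0.3835)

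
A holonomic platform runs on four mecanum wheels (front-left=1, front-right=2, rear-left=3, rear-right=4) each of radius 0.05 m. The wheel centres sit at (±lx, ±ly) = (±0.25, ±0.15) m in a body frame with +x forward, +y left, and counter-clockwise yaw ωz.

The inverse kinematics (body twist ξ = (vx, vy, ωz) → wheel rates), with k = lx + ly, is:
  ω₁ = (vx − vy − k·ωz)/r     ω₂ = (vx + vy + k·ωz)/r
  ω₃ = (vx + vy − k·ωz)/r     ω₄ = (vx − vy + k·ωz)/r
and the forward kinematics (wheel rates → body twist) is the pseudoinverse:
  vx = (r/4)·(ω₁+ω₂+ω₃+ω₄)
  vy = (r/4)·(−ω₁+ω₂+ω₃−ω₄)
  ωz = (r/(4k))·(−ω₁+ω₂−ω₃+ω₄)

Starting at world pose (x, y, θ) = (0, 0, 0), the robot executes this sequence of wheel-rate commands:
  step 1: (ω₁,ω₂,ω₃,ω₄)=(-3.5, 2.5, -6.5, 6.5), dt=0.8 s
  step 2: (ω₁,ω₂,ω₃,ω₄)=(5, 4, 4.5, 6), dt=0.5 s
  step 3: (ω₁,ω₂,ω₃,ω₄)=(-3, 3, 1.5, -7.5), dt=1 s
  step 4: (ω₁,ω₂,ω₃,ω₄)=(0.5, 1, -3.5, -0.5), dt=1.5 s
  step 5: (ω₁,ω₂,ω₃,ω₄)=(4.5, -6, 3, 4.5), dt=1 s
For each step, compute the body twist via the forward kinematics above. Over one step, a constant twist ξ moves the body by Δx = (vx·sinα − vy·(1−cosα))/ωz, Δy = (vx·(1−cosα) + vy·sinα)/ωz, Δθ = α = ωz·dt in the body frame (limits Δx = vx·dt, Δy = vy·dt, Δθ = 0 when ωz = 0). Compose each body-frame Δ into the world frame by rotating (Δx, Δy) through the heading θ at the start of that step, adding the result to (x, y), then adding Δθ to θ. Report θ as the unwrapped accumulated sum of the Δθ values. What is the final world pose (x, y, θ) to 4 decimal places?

(0.0829, -0.0592, 0.2719)

step 1: ξ=(vx,vy,ωz)=(-0.0125, -0.0875, 0.5938), dt=0.8 → body Δ=(0.0067, -0.0697, 0.4750) → world pose (0.0067, -0.0697, 0.4750)
step 2: ξ=(vx,vy,ωz)=(0.2438, -0.0313, 0.0156), dt=0.5 → body Δ=(0.1219, -0.0151, 0.0078) → world pose (0.1221, -0.0274, 0.4828)
step 3: ξ=(vx,vy,ωz)=(-0.0750, 0.1875, -0.0938), dt=1.0 → body Δ=(-0.0661, 0.1907, -0.0938) → world pose (-0.0251, 0.1108, 0.3891)
step 4: ξ=(vx,vy,ωz)=(-0.0312, -0.0312, 0.1094), dt=1.5 → body Δ=(-0.0428, -0.0505, 0.1641) → world pose (-0.0455, 0.0478, 0.5531)
step 5: ξ=(vx,vy,ωz)=(0.0750, -0.1500, -0.2812), dt=1.0 → body Δ=(0.0531, -0.1585, -0.2812) → world pose (0.0829, -0.0592, 0.2719)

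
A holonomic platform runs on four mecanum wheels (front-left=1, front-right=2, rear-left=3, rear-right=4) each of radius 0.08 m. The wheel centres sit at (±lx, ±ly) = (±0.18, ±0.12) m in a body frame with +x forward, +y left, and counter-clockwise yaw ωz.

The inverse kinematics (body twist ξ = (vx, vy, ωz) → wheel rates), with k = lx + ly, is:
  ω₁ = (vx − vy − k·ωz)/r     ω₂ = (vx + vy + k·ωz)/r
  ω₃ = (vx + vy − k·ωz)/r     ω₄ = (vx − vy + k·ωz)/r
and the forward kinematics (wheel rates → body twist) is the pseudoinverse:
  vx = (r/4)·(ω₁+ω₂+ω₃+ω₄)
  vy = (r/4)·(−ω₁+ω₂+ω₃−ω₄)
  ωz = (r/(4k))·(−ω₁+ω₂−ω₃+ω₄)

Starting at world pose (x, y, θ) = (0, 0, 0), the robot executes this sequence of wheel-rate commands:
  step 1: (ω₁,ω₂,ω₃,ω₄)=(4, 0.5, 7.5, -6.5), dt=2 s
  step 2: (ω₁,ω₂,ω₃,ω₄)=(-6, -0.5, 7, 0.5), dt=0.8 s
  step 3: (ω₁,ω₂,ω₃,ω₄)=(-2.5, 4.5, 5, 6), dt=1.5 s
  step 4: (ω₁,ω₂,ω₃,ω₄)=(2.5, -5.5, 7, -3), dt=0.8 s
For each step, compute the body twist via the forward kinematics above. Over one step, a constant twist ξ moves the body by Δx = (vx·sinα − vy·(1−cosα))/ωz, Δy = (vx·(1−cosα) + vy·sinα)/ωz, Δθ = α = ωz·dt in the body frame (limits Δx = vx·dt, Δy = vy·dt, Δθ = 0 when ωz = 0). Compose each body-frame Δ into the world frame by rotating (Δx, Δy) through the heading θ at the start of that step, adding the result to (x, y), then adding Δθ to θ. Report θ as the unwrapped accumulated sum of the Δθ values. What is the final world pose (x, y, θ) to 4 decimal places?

step 1: ξ=(vx,vy,ωz)=(0.1100, 0.2100, -1.1667), dt=2.0 → body Δ=(0.3725, -0.0293, -2.3333) → world pose (0.3725, -0.0293, -2.3333)
step 2: ξ=(vx,vy,ωz)=(0.0200, 0.2400, -0.0667), dt=0.8 → body Δ=(0.0211, 0.1915, -0.0533) → world pose (0.4964, -0.1768, -2.3867)
step 3: ξ=(vx,vy,ωz)=(0.2600, 0.1200, 0.5333), dt=1.5 → body Δ=(0.2815, 0.3093, 0.8000) → world pose (0.5033, -0.5949, -1.5867)
step 4: ξ=(vx,vy,ωz)=(0.0200, 0.0400, -1.2000), dt=0.8 → body Δ=(0.0279, 0.0202, -0.9600) → world pose (0.5231, -0.6231, -2.5467)

(0.5231, -0.6231, -2.5467)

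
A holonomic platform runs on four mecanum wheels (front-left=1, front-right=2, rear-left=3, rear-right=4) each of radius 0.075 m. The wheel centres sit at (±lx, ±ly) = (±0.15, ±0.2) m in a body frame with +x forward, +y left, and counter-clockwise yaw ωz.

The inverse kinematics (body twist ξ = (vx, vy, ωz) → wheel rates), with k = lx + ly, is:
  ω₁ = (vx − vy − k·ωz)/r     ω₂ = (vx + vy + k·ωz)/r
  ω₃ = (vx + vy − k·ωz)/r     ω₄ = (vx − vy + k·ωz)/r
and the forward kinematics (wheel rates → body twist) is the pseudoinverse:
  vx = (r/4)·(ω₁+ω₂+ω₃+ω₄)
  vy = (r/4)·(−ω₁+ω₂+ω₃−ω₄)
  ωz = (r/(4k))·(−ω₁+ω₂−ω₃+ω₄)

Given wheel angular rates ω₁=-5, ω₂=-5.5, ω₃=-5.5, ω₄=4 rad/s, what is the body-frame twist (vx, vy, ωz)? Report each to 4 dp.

k = lx + ly = 0.15 + 0.2 = 0.3500
ω₁+ω₂+ω₃+ω₄ = -12.0000  →  vx = (0.075/4)·-12.0000 = -0.2250
−ω₁+ω₂+ω₃−ω₄ = -10.0000  →  vy = (0.075/4)·-10.0000 = -0.1875
−ω₁+ω₂−ω₃+ω₄ = 9.0000  →  ωz = (0.075/1.4000)·9.0000 = 0.4821

(-0.2250, -0.1875, 0.4821)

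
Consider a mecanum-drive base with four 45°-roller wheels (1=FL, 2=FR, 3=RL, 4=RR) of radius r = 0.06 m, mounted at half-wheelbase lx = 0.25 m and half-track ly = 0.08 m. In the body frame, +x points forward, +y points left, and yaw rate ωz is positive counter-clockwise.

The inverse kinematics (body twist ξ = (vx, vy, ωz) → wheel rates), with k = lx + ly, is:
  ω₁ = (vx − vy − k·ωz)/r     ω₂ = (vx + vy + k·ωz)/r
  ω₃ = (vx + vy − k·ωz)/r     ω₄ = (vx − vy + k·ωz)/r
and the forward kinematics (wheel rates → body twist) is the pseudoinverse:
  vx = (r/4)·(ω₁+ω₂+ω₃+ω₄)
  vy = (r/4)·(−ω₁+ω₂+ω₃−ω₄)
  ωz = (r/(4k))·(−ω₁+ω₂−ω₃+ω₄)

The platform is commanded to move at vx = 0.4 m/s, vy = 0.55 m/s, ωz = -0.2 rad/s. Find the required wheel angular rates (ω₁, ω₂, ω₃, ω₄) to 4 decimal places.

(-1.4000, 14.7333, 16.9333, -3.6000)

k = lx + ly = 0.25 + 0.08 = 0.3300;  k·ωz = 0.3300·-0.2 = -0.0660
ω₁ (FL) = (vx − vy − k·ωz)/r = -0.0840/0.06 = -1.4000
ω₂ (FR) = (vx + vy + k·ωz)/r = 0.8840/0.06 = 14.7333
ω₃ (RL) = (vx + vy − k·ωz)/r = 1.0160/0.06 = 16.9333
ω₄ (RR) = (vx − vy + k·ωz)/r = -0.2160/0.06 = -3.6000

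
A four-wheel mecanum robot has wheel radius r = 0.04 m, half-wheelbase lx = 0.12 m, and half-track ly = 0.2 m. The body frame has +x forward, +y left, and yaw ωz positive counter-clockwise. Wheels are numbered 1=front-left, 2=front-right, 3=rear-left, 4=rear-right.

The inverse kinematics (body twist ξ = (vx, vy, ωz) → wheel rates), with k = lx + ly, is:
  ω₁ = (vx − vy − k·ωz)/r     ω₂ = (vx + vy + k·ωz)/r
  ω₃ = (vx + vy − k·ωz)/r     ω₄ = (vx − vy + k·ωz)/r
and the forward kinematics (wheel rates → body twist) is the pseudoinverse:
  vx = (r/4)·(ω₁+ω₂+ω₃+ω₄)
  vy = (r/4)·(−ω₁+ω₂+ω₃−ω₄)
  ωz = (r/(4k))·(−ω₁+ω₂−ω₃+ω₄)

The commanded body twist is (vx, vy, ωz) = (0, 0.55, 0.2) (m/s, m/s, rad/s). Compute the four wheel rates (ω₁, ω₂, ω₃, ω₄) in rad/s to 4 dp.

(-15.3500, 15.3500, 12.1500, -12.1500)

k = lx + ly = 0.12 + 0.2 = 0.3200;  k·ωz = 0.3200·0.2 = 0.0640
ω₁ (FL) = (vx − vy − k·ωz)/r = -0.6140/0.04 = -15.3500
ω₂ (FR) = (vx + vy + k·ωz)/r = 0.6140/0.04 = 15.3500
ω₃ (RL) = (vx + vy − k·ωz)/r = 0.4860/0.04 = 12.1500
ω₄ (RR) = (vx − vy + k·ωz)/r = -0.4860/0.04 = -12.1500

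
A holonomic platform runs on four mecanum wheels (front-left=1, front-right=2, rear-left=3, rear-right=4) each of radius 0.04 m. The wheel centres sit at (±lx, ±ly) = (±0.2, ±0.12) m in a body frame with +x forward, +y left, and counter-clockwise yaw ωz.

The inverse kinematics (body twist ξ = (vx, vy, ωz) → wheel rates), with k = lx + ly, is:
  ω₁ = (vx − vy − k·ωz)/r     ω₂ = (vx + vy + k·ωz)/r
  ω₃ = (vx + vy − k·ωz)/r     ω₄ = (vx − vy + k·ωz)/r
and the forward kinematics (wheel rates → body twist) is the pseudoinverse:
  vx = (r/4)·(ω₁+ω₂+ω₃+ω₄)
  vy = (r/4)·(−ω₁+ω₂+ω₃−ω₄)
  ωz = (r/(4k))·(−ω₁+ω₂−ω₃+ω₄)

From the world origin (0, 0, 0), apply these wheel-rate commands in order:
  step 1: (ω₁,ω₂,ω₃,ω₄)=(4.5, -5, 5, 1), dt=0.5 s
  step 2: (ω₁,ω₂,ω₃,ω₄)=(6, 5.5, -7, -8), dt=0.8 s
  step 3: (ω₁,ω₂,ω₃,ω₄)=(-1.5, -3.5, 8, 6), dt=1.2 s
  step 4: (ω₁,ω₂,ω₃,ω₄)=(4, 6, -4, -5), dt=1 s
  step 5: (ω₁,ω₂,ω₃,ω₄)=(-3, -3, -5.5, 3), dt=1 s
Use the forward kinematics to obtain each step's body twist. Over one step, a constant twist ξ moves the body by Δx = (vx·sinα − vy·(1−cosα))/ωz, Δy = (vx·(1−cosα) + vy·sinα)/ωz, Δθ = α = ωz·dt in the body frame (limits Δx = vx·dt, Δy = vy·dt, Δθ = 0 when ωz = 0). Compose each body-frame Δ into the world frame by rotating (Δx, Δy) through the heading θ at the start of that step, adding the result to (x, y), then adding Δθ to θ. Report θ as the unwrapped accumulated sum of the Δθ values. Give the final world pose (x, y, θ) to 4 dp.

(0.0187, -0.0929, -0.1016)

step 1: ξ=(vx,vy,ωz)=(0.0550, -0.0550, -0.4219), dt=0.5 → body Δ=(0.0244, -0.0302, -0.2109) → world pose (0.0244, -0.0302, -0.2109)
step 2: ξ=(vx,vy,ωz)=(-0.0350, 0.0050, -0.0469), dt=0.8 → body Δ=(-0.0279, 0.0045, -0.0375) → world pose (-0.0019, -0.0199, -0.2484)
step 3: ξ=(vx,vy,ωz)=(0.0900, 0.0000, -0.1250), dt=1.2 → body Δ=(0.1076, -0.0081, -0.1500) → world pose (0.1004, -0.0542, -0.3984)
step 4: ξ=(vx,vy,ωz)=(0.0100, 0.0300, 0.0312), dt=1.0 → body Δ=(0.0095, 0.0302, 0.0312) → world pose (0.1208, -0.0301, -0.3672)
step 5: ξ=(vx,vy,ωz)=(-0.0850, -0.0850, 0.2656), dt=1.0 → body Δ=(-0.0728, -0.0952, 0.2656) → world pose (0.0187, -0.0929, -0.1016)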